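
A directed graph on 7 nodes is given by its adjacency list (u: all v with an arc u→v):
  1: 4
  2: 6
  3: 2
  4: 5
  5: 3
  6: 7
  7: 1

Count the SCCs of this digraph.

1

{1, 2, 3, 4, 5, 6, 7} are all mutually reachable — one SCC of size 7.
That gives 1 strongly connected component.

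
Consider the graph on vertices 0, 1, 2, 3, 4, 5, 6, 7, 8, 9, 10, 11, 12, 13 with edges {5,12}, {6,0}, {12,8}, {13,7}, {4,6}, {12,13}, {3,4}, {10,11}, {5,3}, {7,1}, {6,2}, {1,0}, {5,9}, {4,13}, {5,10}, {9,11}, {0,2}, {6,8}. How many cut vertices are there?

Removing 5 increases the component count from 1 to 2, so 5 is a cut vertex.
By contrast removing 12 leaves 1 component; it is not a cut vertex. No other vertex is a cut vertex either.

1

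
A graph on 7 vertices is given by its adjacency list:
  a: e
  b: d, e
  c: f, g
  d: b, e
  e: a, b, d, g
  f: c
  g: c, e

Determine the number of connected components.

Starting from a we can reach a, b, c, d, e, f, g. That is one component of size 7.
Total: 1 component.

1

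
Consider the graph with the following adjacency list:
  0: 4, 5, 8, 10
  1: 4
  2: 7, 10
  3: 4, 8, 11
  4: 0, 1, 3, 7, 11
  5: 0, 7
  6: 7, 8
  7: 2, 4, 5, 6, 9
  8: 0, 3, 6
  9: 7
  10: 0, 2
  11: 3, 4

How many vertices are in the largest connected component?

12

Starting from 0 we can reach 0, 1, 2, 3, 4, 5, 6, 7, 8, 9, 10, 11. That is one component of size 12.
The largest has 12 vertices.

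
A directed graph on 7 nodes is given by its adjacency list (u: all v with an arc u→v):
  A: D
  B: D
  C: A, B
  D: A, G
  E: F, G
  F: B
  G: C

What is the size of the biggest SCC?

{A, B, C, D, G} are all mutually reachable — one SCC of size 5.
{F} is an SCC by itself.
{E} is an SCC by itself.
The largest has 5 vertices.

5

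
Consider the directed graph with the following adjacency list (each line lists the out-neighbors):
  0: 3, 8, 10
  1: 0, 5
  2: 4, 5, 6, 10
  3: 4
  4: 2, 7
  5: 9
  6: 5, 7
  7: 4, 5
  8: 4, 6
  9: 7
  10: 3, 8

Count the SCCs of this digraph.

3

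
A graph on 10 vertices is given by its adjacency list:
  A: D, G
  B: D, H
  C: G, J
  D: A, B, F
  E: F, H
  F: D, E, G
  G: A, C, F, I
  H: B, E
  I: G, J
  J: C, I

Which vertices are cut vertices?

G

Removing G increases the component count from 1 to 2, so G is a cut vertex.
By contrast removing H leaves 1 component; it is not a cut vertex. No other vertex is a cut vertex either.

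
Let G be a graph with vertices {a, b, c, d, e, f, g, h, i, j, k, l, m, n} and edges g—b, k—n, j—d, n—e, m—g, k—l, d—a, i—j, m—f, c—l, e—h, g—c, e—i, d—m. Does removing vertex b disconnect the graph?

Deleting b leaves 1 component (was 1), so b is not a cut vertex.

No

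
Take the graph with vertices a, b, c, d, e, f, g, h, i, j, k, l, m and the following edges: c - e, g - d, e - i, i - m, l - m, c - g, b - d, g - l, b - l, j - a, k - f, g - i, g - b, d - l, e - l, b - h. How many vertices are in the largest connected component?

9

Starting from a we can reach a, j. That is one component of size 2.
Starting from f we can reach f, k. That is one component of size 2.
Starting from b we can reach b, c, d, e, g, h, i, l, m. That is one component of size 9.
The largest has 9 vertices.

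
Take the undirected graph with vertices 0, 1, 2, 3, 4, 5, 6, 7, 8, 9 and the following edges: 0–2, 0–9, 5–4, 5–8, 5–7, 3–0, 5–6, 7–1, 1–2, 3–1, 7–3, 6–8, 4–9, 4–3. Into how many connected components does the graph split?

Starting from 0 we can reach 0, 1, 2, 3, 4, 5, 6, 7, 8, 9. That is one component of size 10.
Total: 1 component.

1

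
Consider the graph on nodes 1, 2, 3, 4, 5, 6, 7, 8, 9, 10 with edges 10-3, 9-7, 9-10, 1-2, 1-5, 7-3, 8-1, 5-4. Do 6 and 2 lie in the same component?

The component containing 6 is {6}, and 2 is not in it.

No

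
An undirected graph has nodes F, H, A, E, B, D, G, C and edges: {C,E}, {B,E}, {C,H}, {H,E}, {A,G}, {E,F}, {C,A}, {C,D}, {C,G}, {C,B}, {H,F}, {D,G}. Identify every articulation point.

Removing C increases the component count from 1 to 2, so C is a cut vertex.
By contrast removing G leaves 1 component; it is not a cut vertex. No other vertex is a cut vertex either.

C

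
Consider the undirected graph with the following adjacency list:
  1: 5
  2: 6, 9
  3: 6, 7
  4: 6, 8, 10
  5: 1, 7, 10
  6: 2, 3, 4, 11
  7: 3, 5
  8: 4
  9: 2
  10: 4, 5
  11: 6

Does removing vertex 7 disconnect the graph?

No

Deleting 7 leaves 1 component (was 1) (its neighbors 3, 5 remain connected to each other), so 7 is not a cut vertex.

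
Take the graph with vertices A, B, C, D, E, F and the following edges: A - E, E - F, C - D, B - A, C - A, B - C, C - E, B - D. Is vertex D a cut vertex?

Deleting D leaves 1 component (was 1) (its neighbors B, C remain connected to each other), so D is not a cut vertex.

No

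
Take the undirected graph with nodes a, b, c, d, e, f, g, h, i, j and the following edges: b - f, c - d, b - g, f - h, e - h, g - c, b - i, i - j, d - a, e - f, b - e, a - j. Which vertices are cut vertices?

b

Removing b increases the component count from 1 to 2, so b is a cut vertex.
By contrast removing i leaves 1 component; it is not a cut vertex. No other vertex is a cut vertex either.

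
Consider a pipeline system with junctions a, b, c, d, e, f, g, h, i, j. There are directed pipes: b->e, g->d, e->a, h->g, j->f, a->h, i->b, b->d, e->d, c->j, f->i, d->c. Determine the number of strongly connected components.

{a, b, c, d, e, f, g, h, i, j} are all mutually reachable — one SCC of size 10.
That gives 1 strongly connected component.

1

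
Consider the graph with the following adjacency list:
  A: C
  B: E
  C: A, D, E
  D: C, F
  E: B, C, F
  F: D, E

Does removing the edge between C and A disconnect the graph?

Removing C-A leaves no path between C and A: the component count goes from 1 to 2. So it is a bridge.

Yes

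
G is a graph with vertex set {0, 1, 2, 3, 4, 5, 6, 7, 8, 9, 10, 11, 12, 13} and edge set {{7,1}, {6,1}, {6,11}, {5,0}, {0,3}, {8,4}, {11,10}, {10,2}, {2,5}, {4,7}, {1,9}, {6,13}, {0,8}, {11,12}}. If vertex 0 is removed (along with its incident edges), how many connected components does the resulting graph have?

2

With 0 gone, the remaining components are: {3}; {1, 2, 4, 5, 6, 7, 8, 9, 10, 11, 12, 13}.
That is 2 components.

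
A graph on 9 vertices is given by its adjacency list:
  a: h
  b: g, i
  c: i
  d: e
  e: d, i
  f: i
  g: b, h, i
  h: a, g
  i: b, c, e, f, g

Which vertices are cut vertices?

Removing e increases the component count from 1 to 2, so e is a cut vertex.
Removing g increases the component count from 1 to 2, so g is a cut vertex.
Removing h increases the component count from 1 to 2, so h is a cut vertex.
Likewise i is a cut vertex.
By contrast removing c leaves 1 component; it is not a cut vertex. No other vertex is a cut vertex either.

e, g, h, i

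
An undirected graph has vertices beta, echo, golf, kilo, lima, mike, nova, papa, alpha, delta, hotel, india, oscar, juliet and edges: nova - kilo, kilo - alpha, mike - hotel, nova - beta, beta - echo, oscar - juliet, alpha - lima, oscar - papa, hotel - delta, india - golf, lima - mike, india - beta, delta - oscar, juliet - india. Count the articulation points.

3

Removing beta increases the component count from 1 to 2, so beta is a cut vertex.
Removing india increases the component count from 1 to 2, so india is a cut vertex.
Removing oscar increases the component count from 1 to 2, so oscar is a cut vertex.
By contrast removing hotel leaves 1 component; it is not a cut vertex. No other vertex is a cut vertex either.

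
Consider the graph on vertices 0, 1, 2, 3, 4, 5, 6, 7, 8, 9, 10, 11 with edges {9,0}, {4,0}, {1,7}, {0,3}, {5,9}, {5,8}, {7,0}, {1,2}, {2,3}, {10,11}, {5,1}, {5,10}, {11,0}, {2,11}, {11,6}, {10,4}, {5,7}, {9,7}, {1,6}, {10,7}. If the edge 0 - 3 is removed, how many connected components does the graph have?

0 and 3 are still connected via 0-11-2-3, so the component count stays at 1.

1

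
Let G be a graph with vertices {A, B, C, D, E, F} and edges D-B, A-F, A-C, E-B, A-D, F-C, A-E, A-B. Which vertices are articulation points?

Removing A increases the component count from 1 to 2, so A is a cut vertex.
By contrast removing B leaves 1 component; it is not a cut vertex. No other vertex is a cut vertex either.

A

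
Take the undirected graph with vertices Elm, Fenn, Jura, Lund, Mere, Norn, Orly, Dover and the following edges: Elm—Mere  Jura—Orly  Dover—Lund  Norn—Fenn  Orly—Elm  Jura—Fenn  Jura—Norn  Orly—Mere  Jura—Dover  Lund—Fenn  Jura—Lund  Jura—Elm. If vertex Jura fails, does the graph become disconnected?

Deleting Jura raises the number of components from 1 to 2, so Jura is a cut vertex.

Yes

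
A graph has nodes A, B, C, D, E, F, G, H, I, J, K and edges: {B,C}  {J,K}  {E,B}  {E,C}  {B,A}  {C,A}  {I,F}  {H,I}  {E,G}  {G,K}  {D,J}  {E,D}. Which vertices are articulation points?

E, I

Removing E increases the component count from 2 to 3, so E is a cut vertex.
Removing I increases the component count from 2 to 3, so I is a cut vertex.
By contrast removing B leaves 2 components; it is not a cut vertex. No other vertex is a cut vertex either.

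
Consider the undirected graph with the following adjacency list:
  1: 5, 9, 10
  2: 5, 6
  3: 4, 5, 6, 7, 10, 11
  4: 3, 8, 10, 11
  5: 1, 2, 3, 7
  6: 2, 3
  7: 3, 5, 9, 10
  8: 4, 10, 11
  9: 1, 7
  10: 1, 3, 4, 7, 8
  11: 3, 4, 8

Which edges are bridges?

The edges on the cycle 7-10-8-4-3-7 are not bridges since each lies on that cycle.
Every edge lies on some cycle, so there are no bridges.

none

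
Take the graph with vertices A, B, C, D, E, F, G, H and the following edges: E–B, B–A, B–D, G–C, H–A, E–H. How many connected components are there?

3

F is isolated — a component by itself.
Starting from C we can reach C, G. That is one component of size 2.
Starting from A we can reach A, B, D, E, H. That is one component of size 5.
Total: 3 components.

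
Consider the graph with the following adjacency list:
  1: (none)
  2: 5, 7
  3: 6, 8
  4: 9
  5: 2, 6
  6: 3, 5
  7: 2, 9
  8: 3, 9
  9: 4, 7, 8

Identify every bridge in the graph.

The edges on the cycle 2-7-9-8-3-6-5-2 are not bridges since each lies on that cycle.
But removing 9-4 disconnects 9 from 4 — this is a bridge.

4-9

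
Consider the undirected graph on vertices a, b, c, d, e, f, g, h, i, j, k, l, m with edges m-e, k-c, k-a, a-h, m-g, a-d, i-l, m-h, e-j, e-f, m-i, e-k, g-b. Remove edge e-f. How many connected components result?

2

Before removal there is 1 component.
e-f is a bridge — removing it separates e's side from f's side.
After removal: 2 components.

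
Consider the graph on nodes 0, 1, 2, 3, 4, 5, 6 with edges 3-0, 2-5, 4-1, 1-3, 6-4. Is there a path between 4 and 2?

The component containing 4 is {0, 1, 3, 4, 6}, and 2 is not in it.

No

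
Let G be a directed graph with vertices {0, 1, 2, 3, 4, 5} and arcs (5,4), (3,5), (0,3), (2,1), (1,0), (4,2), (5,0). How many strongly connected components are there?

1

{0, 1, 2, 3, 4, 5} are all mutually reachable — one SCC of size 6.
That gives 1 strongly connected component.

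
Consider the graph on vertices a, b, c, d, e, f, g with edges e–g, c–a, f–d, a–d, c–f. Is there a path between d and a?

From d we can reach a, c, d, f, which includes a.

Yes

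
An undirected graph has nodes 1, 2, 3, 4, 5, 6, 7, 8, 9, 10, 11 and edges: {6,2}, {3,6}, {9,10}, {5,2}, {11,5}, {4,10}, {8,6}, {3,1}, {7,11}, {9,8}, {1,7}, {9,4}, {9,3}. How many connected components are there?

Starting from 1 we can reach 1, 2, 3, 4, 5, 6, 7, 8, 9, 10, 11. That is one component of size 11.
Total: 1 component.

1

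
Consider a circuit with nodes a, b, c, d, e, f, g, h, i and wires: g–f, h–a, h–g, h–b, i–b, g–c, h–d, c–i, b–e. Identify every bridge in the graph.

The edges on the cycle h-g-c-i-b-h are not bridges since each lies on that cycle.
But removing g–f disconnects g from f; removing b–e disconnects b from e; removing h–a disconnects h from a; removing h–d disconnects h from d — these are bridges.

a-h, b-e, d-h, f-g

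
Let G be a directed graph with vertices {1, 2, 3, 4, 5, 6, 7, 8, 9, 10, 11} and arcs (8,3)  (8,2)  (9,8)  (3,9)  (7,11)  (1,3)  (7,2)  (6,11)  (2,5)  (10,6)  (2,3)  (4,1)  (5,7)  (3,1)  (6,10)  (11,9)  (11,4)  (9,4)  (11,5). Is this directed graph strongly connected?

No

There is no directed path from 7 to 10, so the graph is not strongly connected.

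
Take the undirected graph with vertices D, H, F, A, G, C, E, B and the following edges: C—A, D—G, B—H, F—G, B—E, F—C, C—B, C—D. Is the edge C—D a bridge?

No

After removing C—D, the path C-F-G-D still connects them, so the edge is not a bridge.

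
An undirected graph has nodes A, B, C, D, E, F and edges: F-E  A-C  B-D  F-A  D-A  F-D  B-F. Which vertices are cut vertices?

A, F

Removing A increases the component count from 1 to 2, so A is a cut vertex.
Removing F increases the component count from 1 to 2, so F is a cut vertex.
By contrast removing D leaves 1 component; it is not a cut vertex. No other vertex is a cut vertex either.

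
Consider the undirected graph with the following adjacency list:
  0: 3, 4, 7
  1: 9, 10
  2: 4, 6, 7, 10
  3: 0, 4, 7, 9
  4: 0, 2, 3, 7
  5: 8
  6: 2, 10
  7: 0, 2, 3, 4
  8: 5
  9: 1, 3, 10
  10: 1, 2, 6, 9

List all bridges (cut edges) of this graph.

The edges on the cycle 2-6-10-9-3-4-7-2 are not bridges since each lies on that cycle.
But removing 8-5 disconnects 8 from 5 — this is a bridge.

5-8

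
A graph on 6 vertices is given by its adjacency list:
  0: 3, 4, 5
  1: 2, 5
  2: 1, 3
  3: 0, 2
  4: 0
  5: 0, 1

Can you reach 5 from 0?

Yes

From 0 we can reach 0, 1, 2, 3, 4, 5, which includes 5.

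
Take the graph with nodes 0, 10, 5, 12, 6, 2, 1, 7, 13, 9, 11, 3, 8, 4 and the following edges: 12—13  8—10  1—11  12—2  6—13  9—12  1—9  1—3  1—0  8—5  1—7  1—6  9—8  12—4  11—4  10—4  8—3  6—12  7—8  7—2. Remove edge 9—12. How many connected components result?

1

9 and 12 are still connected via 9-1-6-12, so the component count stays at 1.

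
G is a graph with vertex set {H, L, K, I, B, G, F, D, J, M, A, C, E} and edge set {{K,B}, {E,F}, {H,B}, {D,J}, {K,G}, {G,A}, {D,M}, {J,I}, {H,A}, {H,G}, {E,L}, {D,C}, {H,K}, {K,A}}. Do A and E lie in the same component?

No

The component containing A is {A, B, G, H, K}, and E is not in it.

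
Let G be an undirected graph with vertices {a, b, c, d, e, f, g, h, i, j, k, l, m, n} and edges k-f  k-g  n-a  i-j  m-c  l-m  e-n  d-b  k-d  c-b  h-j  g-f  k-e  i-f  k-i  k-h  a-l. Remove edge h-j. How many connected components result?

1

h and j are still connected via h-k-i-j, so the component count stays at 1.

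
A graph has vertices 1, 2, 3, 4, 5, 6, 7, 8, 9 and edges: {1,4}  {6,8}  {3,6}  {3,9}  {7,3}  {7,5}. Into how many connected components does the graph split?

3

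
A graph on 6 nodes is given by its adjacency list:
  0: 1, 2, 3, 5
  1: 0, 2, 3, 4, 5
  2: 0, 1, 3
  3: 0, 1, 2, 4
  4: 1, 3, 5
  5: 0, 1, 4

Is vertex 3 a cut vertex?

No

Deleting 3 leaves 1 component (was 1) (its neighbors 0, 1, 2, 4 remain connected to each other), so 3 is not a cut vertex.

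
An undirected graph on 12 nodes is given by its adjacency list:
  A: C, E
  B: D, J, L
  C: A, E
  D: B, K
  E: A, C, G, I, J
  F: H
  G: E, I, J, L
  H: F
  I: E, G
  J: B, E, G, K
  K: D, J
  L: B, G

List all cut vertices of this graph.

Removing E increases the component count from 2 to 3, so E is a cut vertex.
By contrast removing A leaves 2 components; it is not a cut vertex. No other vertex is a cut vertex either.

E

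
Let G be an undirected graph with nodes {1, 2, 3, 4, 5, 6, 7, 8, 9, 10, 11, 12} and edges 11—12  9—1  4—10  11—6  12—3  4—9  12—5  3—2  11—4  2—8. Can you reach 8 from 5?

Yes

From 5 we can reach 1, 2, 3, 4, 5, 6, 8, 9, 10, 11, 12, which includes 8.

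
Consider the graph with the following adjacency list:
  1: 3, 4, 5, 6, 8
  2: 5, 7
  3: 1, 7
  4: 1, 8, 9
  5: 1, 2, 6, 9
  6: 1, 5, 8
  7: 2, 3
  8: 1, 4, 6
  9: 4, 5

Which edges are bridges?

none

The edges on the cycle 1-5-6-8-1 are not bridges since each lies on that cycle.
Every edge lies on some cycle, so there are no bridges.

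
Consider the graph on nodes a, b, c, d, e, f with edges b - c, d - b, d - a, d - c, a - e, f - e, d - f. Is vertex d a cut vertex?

Deleting d raises the number of components from 1 to 2, so d is a cut vertex.

Yes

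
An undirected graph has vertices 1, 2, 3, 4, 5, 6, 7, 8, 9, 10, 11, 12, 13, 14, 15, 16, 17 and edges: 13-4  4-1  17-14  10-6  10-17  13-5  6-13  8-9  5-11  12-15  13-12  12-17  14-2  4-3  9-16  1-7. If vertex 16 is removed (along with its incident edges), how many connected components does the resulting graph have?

2

With 16 gone, the remaining components are: {8, 9}; {1, 2, 3, 4, 5, 6, 7, 10, 11, 12, 13, 14, 15, 17}.
That is 2 components.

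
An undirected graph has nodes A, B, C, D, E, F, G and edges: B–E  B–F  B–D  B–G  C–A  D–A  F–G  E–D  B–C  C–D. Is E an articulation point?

Deleting E leaves 1 component (was 1) (its neighbors B, D remain connected to each other), so E is not a cut vertex.

No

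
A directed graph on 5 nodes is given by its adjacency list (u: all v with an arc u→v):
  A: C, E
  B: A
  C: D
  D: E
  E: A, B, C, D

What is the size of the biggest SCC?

{A, B, C, D, E} are all mutually reachable — one SCC of size 5.
The largest has 5 vertices.

5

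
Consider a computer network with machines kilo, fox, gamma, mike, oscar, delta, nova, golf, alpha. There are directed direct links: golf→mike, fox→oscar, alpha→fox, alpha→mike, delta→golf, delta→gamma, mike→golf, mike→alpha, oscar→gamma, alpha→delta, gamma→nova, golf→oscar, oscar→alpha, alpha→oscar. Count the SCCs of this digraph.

{fox, golf, mike, alpha, delta, oscar} are all mutually reachable — one SCC of size 6.
{kilo} is an SCC by itself.
{nova} is an SCC by itself.
{gamma} is an SCC by itself.
That gives 4 strongly connected components.

4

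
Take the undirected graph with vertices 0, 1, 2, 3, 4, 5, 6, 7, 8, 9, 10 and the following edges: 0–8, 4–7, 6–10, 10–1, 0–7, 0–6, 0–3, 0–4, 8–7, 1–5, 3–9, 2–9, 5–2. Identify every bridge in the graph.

none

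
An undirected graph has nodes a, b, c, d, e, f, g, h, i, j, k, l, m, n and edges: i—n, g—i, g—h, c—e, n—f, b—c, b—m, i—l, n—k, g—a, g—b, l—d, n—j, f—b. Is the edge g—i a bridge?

After removing g—i, the path g-b-f-n-i still connects them, so the edge is not a bridge.

No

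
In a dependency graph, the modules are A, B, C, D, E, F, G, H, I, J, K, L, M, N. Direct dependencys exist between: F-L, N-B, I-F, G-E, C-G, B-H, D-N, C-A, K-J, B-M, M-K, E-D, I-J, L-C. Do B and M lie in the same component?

Yes

From B we can reach A, B, C, D, E, F, G, H, I, J, K, L, M, N, which includes M.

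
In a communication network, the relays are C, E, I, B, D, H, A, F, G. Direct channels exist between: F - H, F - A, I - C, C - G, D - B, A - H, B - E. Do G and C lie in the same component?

Yes

From G we can reach C, G, I, which includes C.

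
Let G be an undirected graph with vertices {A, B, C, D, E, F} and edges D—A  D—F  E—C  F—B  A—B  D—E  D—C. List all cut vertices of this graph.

D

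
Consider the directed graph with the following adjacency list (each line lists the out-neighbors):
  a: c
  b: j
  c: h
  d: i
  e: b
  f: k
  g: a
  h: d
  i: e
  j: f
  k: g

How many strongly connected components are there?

{a, b, c, d, e, f, g, h, i, j, k} are all mutually reachable — one SCC of size 11.
That gives 1 strongly connected component.

1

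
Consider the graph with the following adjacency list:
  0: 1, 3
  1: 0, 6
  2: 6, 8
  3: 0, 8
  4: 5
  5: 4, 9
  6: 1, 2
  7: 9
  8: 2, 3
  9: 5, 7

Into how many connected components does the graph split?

2

Starting from 4 we can reach 4, 5, 7, 9. That is one component of size 4.
Starting from 0 we can reach 0, 1, 2, 3, 6, 8. That is one component of size 6.
Total: 2 components.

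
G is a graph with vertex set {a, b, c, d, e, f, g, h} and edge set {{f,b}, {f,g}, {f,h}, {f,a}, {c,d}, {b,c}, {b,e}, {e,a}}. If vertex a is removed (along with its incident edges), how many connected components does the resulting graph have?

1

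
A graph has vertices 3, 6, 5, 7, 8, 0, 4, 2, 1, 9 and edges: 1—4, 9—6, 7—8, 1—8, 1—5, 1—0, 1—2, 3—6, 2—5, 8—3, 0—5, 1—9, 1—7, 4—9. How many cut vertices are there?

1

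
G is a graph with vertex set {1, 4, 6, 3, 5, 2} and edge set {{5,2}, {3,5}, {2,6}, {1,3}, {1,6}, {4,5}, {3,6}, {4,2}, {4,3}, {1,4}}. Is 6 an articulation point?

Deleting 6 leaves 1 component (was 1) (its neighbors 1, 2, 3 remain connected to each other), so 6 is not a cut vertex.

No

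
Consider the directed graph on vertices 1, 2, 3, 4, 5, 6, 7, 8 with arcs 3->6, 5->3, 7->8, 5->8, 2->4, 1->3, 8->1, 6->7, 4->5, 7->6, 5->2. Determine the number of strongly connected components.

2

{1, 3, 6, 7, 8} are all mutually reachable — one SCC of size 5.
{2, 4, 5} are all mutually reachable — one SCC of size 3.
That gives 2 strongly connected components.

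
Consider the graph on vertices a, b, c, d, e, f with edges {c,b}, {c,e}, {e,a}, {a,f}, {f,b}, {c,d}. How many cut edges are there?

The edges on the cycle c-e-a-f-b-c are not bridges since each lies on that cycle.
But removing c–d disconnects c from d — this is a bridge.

1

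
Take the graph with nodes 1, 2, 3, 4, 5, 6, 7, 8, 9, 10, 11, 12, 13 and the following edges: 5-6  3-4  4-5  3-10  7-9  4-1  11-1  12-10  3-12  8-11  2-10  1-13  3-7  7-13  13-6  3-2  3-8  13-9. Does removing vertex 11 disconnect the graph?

Deleting 11 leaves 1 component (was 1) (its neighbors 1, 8 remain connected to each other), so 11 is not a cut vertex.

No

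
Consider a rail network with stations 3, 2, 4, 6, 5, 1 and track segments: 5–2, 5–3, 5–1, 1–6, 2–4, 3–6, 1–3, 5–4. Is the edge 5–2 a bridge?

After removing 5–2, the path 5-4-2 still connects them, so the edge is not a bridge.

No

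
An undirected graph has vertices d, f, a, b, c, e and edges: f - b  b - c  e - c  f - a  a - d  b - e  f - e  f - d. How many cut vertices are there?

1

Removing f increases the component count from 1 to 2, so f is a cut vertex.
By contrast removing c leaves 1 component; it is not a cut vertex. No other vertex is a cut vertex either.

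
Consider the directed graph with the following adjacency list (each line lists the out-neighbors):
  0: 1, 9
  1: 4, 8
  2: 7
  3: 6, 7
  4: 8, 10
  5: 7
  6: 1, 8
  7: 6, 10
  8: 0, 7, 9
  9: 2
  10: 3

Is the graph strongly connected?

No

There is no directed path from 3 to 5, so the graph is not strongly connected.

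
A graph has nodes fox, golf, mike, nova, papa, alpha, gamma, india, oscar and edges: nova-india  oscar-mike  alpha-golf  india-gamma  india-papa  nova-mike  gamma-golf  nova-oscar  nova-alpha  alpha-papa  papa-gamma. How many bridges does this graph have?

0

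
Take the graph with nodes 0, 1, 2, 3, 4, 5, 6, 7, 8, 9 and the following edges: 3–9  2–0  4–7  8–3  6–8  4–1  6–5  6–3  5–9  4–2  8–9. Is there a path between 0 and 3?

No

The component containing 0 is {0, 1, 2, 4, 7}, and 3 is not in it.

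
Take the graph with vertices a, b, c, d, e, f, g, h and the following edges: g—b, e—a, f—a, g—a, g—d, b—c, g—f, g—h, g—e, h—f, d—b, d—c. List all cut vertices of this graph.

g

Removing g increases the component count from 1 to 2, so g is a cut vertex.
By contrast removing e leaves 1 component; it is not a cut vertex. No other vertex is a cut vertex either.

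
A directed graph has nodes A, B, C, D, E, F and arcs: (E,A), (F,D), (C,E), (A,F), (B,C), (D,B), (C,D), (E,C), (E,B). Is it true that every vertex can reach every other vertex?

Yes

From B we can reach every vertex (A, B, C, D, E, F), and every vertex can reach B (A, B, C, D, E, F). So the whole graph is one strongly connected component.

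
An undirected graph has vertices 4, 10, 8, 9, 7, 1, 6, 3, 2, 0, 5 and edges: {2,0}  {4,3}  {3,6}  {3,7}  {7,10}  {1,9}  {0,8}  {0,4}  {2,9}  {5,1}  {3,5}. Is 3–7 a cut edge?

Removing 3–7 leaves no path between 3 and 7: the component count goes from 1 to 2. So it is a bridge.

Yes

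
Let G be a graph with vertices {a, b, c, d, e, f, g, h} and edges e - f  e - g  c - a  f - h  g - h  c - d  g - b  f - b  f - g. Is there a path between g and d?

No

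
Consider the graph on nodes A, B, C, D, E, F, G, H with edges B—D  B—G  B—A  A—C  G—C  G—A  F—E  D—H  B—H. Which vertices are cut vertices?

B

Removing B increases the component count from 2 to 3, so B is a cut vertex.
By contrast removing H leaves 2 components; it is not a cut vertex. No other vertex is a cut vertex either.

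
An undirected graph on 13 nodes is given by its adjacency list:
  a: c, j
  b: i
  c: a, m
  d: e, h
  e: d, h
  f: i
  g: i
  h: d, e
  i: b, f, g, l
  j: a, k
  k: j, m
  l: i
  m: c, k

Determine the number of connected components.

3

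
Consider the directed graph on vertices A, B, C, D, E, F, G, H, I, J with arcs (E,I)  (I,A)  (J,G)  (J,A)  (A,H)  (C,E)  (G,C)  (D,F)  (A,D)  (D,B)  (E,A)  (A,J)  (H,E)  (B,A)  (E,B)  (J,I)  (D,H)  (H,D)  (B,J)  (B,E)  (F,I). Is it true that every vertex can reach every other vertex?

From E we can reach every vertex (A, B, C, D, E, F, G, H, I, J), and every vertex can reach E (A, B, C, D, E, F, G, H, I, J). So the whole graph is one strongly connected component.

Yes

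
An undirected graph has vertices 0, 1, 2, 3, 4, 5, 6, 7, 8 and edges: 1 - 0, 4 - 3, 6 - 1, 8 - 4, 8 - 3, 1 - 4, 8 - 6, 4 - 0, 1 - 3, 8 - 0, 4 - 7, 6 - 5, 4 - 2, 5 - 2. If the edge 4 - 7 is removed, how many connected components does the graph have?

2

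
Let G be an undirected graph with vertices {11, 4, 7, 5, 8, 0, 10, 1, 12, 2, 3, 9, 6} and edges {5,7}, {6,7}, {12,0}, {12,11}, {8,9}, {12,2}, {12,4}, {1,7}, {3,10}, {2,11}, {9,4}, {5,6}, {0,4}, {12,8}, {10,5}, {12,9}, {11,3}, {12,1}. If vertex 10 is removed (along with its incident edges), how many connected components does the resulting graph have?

1

With 10 gone, the remaining components are: {0, 1, 2, 3, 4, 5, 6, 7, 8, 9, 11, 12}.
That is 1 component.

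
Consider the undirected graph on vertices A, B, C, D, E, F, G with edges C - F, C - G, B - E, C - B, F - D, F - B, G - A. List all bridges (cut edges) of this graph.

The edges on the cycle C-F-B-C are not bridges since each lies on that cycle.
But removing F - D disconnects F from D; removing B - E disconnects B from E; removing G - A disconnects G from A; removing C - G disconnects C from G — these are bridges.

A-G, B-E, C-G, D-F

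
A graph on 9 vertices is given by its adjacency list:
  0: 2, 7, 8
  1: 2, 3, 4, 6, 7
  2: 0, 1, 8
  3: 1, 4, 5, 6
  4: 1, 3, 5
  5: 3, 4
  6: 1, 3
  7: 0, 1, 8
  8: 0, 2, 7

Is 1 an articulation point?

Yes

Deleting 1 raises the number of components from 1 to 2, so 1 is a cut vertex.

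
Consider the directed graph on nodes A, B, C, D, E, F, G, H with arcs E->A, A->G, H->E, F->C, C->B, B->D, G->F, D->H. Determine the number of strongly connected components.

1

{A, B, C, D, E, F, G, H} are all mutually reachable — one SCC of size 8.
That gives 1 strongly connected component.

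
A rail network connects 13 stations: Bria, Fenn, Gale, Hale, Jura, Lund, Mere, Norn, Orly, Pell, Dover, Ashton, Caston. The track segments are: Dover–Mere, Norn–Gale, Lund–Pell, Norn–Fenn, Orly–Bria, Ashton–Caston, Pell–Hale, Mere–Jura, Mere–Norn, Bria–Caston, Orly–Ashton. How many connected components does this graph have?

Starting from Hale we can reach Hale, Lund, Pell. That is one component of size 3.
Starting from Bria we can reach Bria, Orly, Ashton, Caston. That is one component of size 4.
Starting from Fenn we can reach Fenn, Gale, Jura, Mere, Norn, Dover. That is one component of size 6.
Total: 3 components.

3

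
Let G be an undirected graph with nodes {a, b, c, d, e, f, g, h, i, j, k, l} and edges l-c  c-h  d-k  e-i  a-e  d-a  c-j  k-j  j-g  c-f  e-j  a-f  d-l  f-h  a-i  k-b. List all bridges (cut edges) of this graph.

b-k, g-j

The edges on the cycle c-f-h-c are not bridges since each lies on that cycle.
But removing b-k disconnects b from k; removing g-j disconnects g from j — these are bridges.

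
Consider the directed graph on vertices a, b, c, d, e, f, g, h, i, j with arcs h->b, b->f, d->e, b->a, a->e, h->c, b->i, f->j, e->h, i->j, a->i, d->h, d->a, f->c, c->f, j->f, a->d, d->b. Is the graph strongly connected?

There is no directed path from h to g, so the graph is not strongly connected.

No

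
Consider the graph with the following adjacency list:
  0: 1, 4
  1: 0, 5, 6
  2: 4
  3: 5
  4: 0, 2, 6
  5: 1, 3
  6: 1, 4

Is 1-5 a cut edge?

Removing 1-5 leaves no path between 1 and 5: the component count goes from 1 to 2. So it is a bridge.

Yes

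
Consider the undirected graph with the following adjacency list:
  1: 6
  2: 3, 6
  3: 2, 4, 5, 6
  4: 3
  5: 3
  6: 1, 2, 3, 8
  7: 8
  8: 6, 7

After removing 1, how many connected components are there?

1

With 1 gone, the remaining components are: {2, 3, 4, 5, 6, 7, 8}.
That is 1 component.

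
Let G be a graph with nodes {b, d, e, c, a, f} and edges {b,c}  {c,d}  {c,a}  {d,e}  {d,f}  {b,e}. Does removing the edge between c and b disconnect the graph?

No

After removing c - b, the path c-d-e-b still connects them, so the edge is not a bridge.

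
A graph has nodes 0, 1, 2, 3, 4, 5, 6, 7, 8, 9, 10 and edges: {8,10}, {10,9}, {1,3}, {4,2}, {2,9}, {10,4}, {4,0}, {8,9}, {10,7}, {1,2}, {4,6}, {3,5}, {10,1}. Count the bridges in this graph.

The edges on the cycle 10-4-2-1-10 are not bridges since each lies on that cycle.
But removing 0—4 disconnects 0 from 4; removing 3—5 disconnects 3 from 5; removing 1—3 disconnects 1 from 3; removing 4—6 disconnects 4 from 6 — these are bridges.
In total 5 edges are bridges.

5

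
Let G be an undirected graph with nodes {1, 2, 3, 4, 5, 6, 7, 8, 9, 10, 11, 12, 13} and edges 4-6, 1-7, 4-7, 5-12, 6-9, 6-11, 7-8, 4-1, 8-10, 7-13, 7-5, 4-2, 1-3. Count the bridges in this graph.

10

The edges on the cycle 4-1-7-4 are not bridges since each lies on that cycle.
But removing 6-11 disconnects 6 from 11; removing 12-5 disconnects 12 from 5; removing 7-8 disconnects 7 from 8; removing 9-6 disconnects 9 from 6 — these are bridges.
In total 10 edges are bridges.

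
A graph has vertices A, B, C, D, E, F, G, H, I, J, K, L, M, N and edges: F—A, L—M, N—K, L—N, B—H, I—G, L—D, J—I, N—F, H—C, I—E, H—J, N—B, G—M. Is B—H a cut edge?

No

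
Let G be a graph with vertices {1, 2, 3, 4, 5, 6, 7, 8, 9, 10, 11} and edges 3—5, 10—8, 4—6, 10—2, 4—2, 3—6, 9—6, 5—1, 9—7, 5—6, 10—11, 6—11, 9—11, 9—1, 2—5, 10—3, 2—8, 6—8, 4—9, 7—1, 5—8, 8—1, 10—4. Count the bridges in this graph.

The edges on the cycle 10-4-9-7-1-5-2-10 are not bridges since each lies on that cycle.
Every edge lies on some cycle, so there are no bridges.

0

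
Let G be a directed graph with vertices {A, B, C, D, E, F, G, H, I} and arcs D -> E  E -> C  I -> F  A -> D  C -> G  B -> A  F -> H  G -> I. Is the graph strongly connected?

There is no directed path from D to B, so the graph is not strongly connected.

No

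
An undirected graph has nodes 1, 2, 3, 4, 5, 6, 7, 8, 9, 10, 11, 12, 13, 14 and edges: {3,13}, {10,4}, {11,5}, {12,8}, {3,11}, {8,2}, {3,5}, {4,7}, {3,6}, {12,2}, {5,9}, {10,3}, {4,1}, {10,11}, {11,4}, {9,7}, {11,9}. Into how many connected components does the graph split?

14 is isolated — a component by itself.
Starting from 2 we can reach 2, 8, 12. That is one component of size 3.
Starting from 1 we can reach 1, 3, 4, 5, 6, 7, 9, 10, 11, 13. That is one component of size 10.
Total: 3 components.

3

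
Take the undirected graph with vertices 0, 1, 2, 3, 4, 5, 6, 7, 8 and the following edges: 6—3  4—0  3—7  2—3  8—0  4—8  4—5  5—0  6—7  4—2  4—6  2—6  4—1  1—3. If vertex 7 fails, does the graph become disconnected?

Deleting 7 leaves 1 component (was 1) (its neighbors 3, 6 remain connected to each other), so 7 is not a cut vertex.

No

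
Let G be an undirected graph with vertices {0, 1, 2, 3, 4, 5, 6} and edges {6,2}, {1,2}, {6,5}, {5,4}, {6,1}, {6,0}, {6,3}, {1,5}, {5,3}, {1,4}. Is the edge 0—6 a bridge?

Yes

Removing 0—6 leaves no path between 0 and 6: the component count goes from 1 to 2. So it is a bridge.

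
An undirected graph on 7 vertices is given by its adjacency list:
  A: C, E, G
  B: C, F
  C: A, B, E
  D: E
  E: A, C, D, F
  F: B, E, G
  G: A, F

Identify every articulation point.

Removing E increases the component count from 1 to 2, so E is a cut vertex.
By contrast removing F leaves 1 component; it is not a cut vertex. No other vertex is a cut vertex either.

E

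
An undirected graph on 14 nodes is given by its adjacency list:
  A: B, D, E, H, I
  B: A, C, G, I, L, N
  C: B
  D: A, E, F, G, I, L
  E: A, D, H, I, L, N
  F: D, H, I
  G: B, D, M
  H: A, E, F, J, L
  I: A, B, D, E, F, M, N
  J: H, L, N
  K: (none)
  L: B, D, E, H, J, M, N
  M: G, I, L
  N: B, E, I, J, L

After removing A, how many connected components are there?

With A gone, the remaining components are: {K}; {B, C, D, E, F, G, H, I, J, L, M, N}.
That is 2 components.

2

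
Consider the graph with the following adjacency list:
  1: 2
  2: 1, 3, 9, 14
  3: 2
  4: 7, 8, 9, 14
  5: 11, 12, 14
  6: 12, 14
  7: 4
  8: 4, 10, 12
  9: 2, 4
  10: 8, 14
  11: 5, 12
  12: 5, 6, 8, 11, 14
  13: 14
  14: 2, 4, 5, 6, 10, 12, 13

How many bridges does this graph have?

4

The edges on the cycle 14-2-9-4-8-12-14 are not bridges since each lies on that cycle.
But removing 3-2 disconnects 3 from 2; removing 2-1 disconnects 2 from 1; removing 14-13 disconnects 14 from 13; removing 4-7 disconnects 4 from 7 — these are bridges.
That makes 4 bridges.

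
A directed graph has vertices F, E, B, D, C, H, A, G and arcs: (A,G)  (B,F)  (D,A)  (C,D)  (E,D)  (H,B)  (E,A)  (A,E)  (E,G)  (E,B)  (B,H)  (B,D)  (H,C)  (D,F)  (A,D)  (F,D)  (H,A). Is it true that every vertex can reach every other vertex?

There is no directed path from G to D, so the graph is not strongly connected.

No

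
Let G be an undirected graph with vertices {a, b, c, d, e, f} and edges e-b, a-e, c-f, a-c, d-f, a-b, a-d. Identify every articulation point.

a

Removing a increases the component count from 1 to 2, so a is a cut vertex.
By contrast removing c leaves 1 component; it is not a cut vertex. No other vertex is a cut vertex either.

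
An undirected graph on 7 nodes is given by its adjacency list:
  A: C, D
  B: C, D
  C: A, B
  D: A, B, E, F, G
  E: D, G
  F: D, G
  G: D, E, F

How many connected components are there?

Starting from A we can reach A, B, C, D, E, F, G. That is one component of size 7.
Total: 1 component.

1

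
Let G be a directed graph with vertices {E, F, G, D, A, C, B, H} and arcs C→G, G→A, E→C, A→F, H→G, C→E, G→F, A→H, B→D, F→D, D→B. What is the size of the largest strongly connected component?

3

{A, G, H} are all mutually reachable — one SCC of size 3.
{B, D} are all mutually reachable — one SCC of size 2.
{C, E} are all mutually reachable — one SCC of size 2.
{F} is an SCC by itself.
The largest has 3 vertices.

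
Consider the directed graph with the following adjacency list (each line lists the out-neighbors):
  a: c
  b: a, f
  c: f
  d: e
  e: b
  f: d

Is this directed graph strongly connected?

Yes

From c we can reach every vertex (a, b, c, d, e, f), and every vertex can reach c (a, b, c, d, e, f). So the whole graph is one strongly connected component.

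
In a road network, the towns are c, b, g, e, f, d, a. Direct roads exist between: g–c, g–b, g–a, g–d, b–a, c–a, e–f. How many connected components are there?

2

Starting from e we can reach e, f. That is one component of size 2.
Starting from a we can reach a, b, c, d, g. That is one component of size 5.
Total: 2 components.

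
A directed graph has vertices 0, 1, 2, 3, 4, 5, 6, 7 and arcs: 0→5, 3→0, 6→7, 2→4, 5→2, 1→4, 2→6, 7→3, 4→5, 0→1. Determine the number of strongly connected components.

{0, 1, 2, 3, 4, 5, 6, 7} are all mutually reachable — one SCC of size 8.
That gives 1 strongly connected component.

1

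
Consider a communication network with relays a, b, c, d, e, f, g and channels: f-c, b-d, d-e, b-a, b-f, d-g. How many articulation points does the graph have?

Removing b increases the component count from 1 to 3, so b is a cut vertex.
Removing d increases the component count from 1 to 3, so d is a cut vertex.
Removing f increases the component count from 1 to 2, so f is a cut vertex.
By contrast removing e leaves 1 component; it is not a cut vertex. No other vertex is a cut vertex either.

3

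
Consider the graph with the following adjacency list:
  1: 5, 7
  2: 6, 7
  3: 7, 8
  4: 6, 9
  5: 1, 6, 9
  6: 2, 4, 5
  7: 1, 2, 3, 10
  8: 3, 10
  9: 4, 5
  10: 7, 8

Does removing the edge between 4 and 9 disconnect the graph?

No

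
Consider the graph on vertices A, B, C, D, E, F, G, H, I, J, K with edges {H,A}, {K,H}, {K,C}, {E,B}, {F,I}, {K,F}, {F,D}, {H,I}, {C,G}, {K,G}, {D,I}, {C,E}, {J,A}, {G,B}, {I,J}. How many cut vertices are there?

1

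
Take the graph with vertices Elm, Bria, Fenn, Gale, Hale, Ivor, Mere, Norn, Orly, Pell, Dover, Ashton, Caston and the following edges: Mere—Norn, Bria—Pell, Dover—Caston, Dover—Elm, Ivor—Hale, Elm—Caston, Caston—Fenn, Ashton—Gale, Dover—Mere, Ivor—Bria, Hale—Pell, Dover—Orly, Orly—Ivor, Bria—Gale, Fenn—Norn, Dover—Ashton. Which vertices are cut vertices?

Dover

Removing Dover increases the component count from 1 to 2, so Dover is a cut vertex.
By contrast removing Norn leaves 1 component; it is not a cut vertex. No other vertex is a cut vertex either.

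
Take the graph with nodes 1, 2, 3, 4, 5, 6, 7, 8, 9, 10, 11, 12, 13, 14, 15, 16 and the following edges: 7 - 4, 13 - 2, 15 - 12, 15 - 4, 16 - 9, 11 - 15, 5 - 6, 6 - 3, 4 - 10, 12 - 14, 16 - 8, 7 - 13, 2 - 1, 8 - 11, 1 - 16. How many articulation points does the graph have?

5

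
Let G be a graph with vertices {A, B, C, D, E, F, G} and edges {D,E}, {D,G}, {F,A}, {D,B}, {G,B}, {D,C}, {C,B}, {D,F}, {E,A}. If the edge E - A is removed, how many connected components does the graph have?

E and A are still connected via E-D-F-A, so the component count stays at 1.

1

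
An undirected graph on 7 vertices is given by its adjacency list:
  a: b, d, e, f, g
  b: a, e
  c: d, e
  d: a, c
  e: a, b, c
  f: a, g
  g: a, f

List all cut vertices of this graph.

Removing a increases the component count from 1 to 2, so a is a cut vertex.
By contrast removing g leaves 1 component; it is not a cut vertex. No other vertex is a cut vertex either.

a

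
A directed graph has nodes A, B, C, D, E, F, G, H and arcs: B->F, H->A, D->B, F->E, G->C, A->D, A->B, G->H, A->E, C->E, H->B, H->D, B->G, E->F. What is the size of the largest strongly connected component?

{A, B, D, G, H} are all mutually reachable — one SCC of size 5.
{E, F} are all mutually reachable — one SCC of size 2.
{C} is an SCC by itself.
The largest has 5 vertices.

5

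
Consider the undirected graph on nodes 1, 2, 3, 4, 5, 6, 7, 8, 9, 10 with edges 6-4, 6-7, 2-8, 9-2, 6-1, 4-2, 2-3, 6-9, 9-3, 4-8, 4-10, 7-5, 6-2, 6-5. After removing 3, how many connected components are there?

With 3 gone, the remaining components are: {1, 2, 4, 5, 6, 7, 8, 9, 10}.
That is 1 component.

1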